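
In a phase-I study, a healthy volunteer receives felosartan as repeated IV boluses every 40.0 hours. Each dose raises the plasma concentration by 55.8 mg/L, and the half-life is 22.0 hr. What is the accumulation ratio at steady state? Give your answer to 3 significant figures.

1.40

k = ln 2 / 22.0 = 0.03151 hr⁻¹
Fraction remaining after one interval: e^(−kτ) = e^(−0.03151 × 40.0) = 0.2836
R = 1 / (1 − 0.2836) = 1 / 0.7164 ≈ 1.40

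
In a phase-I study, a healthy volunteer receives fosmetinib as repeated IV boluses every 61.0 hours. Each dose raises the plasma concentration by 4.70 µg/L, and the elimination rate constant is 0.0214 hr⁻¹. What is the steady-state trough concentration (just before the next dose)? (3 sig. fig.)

1.75 µg/L

Fraction remaining after one interval: e^(−kτ) = e^(−0.02140 × 61.0) = 0.2711
R = 1 / (1 − 0.2711) = 1.372
Css,max = 4.70 × 1.372 = 6.448 µg/L
Css,min = Css,max × e^(−kτ) = 6.448 × 0.2711 ≈ 1.75 µg/L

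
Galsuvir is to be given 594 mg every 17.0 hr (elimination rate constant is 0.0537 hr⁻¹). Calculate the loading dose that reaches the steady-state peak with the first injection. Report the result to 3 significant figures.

Accumulation ratio R = 1 / (1 − e^(−kτ)) = 1 / (1 − e^(−0.05370×17.0)) = 1 / (1 − 0.4014) = 1.670
Loading dose = maintenance dose × R = 594 × 1.670 ≈ 992 mg

992 mg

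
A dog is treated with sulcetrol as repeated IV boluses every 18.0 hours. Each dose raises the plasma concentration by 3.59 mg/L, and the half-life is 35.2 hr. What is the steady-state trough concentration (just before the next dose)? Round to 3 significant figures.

8.44 mg/L

k = ln 2 / 35.2 = 0.01969 hr⁻¹
Fraction remaining after one interval: e^(−kτ) = e^(−0.01969 × 18.0) = 0.7016
R = 1 / (1 − 0.7016) = 3.351
Css,max = 3.59 × 3.351 = 12.03 mg/L
Css,min = Css,max × e^(−kτ) = 12.03 × 0.7016 ≈ 8.44 mg/L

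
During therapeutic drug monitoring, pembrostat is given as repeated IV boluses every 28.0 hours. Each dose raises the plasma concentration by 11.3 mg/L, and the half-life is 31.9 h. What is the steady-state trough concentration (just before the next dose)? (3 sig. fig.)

k = ln 2 / 31.9 = 0.02173 h⁻¹
Fraction remaining after one interval: e^(−kτ) = e^(−0.02173 × 28.0) = 0.5442
R = 1 / (1 − 0.5442) = 2.194
Css,max = 11.3 × 2.194 = 24.79 mg/L
Css,min = Css,max × e^(−kτ) = 24.79 × 0.5442 ≈ 13.5 mg/L

13.5 mg/L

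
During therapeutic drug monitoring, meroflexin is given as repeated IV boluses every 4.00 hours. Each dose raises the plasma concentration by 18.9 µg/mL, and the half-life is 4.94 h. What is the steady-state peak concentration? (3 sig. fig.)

k = ln 2 / 4.94 = 0.1403 h⁻¹
Fraction remaining after one interval: e^(−kτ) = e^(−0.1403 × 4.00) = 0.5705
R = 1 / (1 − 0.5705) = 2.328
Css,max = 18.9 × 2.328 ≈ 44.0 µg/mL

44.0 µg/mL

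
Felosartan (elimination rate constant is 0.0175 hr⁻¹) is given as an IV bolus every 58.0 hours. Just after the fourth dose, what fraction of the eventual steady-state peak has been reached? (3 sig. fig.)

0.983

f_n = 1 − e^(−nkτ) = 1 − e^(−4 × 0.01750 × 58.0) = 1 − e^(−4.060) = 1 − 0.01725 ≈ 0.983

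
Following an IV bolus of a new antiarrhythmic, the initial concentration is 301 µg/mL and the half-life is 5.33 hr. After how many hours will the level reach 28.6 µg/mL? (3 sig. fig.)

18.1 hours

k = ln 2 / 5.33 = 0.1300 hr⁻¹
C(t) = C₀ e^(−kt)  ⇒  t = ln(C₀/C) / k
t = ln(301/28.6) / 0.1300 = 2.354 / 0.1300 ≈ 18.1 hours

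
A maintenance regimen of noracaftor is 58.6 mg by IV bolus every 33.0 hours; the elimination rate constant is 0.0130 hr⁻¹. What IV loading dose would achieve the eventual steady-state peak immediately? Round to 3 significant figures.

Accumulation ratio R = 1 / (1 − e^(−kτ)) = 1 / (1 − e^(−0.01300×33.0)) = 1 / (1 − 0.6512) = 2.867
Loading dose = maintenance dose × R = 58.6 × 2.867 ≈ 168 mg

168 mg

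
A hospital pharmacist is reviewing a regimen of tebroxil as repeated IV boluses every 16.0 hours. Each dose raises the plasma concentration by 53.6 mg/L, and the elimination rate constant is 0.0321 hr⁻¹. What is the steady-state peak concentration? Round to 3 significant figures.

Fraction remaining after one interval: e^(−kτ) = e^(−0.03210 × 16.0) = 0.5983
R = 1 / (1 − 0.5983) = 2.490
Css,max = 53.6 × 2.490 ≈ 133 mg/L

133 mg/L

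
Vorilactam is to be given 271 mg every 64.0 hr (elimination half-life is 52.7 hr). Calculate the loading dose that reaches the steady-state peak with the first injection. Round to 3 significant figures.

476 mg

k = ln 2 / 52.7 = 0.01315 hr⁻¹
Accumulation ratio R = 1 / (1 − e^(−kτ)) = 1 / (1 − e^(−0.01315×64.0)) = 1 / (1 − 0.4309) = 1.757
Loading dose = maintenance dose × R = 271 × 1.757 ≈ 476 mg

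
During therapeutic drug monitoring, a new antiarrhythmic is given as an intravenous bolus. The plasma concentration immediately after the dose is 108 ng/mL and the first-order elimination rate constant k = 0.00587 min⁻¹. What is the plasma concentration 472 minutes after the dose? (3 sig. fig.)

C(t) = C₀ e^(−kt) = 108 × e^(−0.005870 × 472) = 108 × e^(−2.771) = 108 × 0.06262 ≈ 6.76 ng/mL

6.76 ng/mL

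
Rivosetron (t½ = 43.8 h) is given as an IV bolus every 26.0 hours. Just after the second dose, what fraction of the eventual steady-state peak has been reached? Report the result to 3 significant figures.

0.561

k = ln 2 / 43.8 = 0.01583 h⁻¹
f_n = 1 − e^(−nkτ) = 1 − e^(−2 × 0.01583 × 26.0) = 1 − e^(−0.8229) = 1 − 0.4391 ≈ 0.561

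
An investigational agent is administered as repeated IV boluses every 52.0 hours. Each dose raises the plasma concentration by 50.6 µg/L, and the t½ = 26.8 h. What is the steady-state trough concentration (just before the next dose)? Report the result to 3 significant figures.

k = ln 2 / 26.8 = 0.02586 h⁻¹
Fraction remaining after one interval: e^(−kτ) = e^(−0.02586 × 52.0) = 0.2606
R = 1 / (1 − 0.2606) = 1.352
Css,max = 50.6 × 1.352 = 68.43 µg/L
Css,min = Css,max × e^(−kτ) = 68.43 × 0.2606 ≈ 17.8 µg/L

17.8 µg/L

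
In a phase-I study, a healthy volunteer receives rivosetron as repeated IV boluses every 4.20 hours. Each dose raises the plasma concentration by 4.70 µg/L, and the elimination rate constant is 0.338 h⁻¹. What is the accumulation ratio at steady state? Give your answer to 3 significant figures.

Fraction remaining after one interval: e^(−kτ) = e^(−0.3380 × 4.20) = 0.2418
R = 1 / (1 − 0.2418) = 1 / 0.7582 ≈ 1.32

1.32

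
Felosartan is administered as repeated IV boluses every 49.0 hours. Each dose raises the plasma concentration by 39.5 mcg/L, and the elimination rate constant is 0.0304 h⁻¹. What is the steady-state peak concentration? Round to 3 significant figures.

Fraction remaining after one interval: e^(−kτ) = e^(−0.03040 × 49.0) = 0.2255
R = 1 / (1 − 0.2255) = 1.291
Css,max = 39.5 × 1.291 ≈ 51.0 mcg/L

51.0 mcg/L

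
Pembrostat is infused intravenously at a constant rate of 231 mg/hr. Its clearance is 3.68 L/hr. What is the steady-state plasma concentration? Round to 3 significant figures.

Css = infusion rate / CL = 231 / 3.68 ≈ 62.8 µg/mL

62.8 µg/mL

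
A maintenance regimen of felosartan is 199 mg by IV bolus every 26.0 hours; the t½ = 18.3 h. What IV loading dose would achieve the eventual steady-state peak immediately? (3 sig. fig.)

k = ln 2 / 18.3 = 0.03788 h⁻¹
Accumulation ratio R = 1 / (1 − e^(−kτ)) = 1 / (1 − e^(−0.03788×26.0)) = 1 / (1 − 0.3735) = 1.596
Loading dose = maintenance dose × R = 199 × 1.596 ≈ 318 mg

318 mg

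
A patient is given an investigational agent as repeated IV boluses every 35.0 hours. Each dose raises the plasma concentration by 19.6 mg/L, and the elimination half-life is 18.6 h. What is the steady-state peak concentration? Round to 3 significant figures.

26.9 mg/L

k = ln 2 / 18.6 = 0.03727 h⁻¹
Fraction remaining after one interval: e^(−kτ) = e^(−0.03727 × 35.0) = 0.2714
R = 1 / (1 − 0.2714) = 1.372
Css,max = 19.6 × 1.372 ≈ 26.9 mg/L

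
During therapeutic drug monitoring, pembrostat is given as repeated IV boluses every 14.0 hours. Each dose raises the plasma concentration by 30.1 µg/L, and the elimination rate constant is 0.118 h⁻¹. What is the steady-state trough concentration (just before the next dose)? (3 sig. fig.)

7.14 µg/L

Fraction remaining after one interval: e^(−kτ) = e^(−0.1180 × 14.0) = 0.1917
R = 1 / (1 − 0.1917) = 1.237
Css,max = 30.1 × 1.237 = 37.24 µg/L
Css,min = Css,max × e^(−kτ) = 37.24 × 0.1917 ≈ 7.14 µg/L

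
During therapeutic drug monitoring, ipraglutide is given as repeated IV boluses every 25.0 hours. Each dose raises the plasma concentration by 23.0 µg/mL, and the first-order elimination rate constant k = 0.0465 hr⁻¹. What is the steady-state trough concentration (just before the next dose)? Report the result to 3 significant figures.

Fraction remaining after one interval: e^(−kτ) = e^(−0.04650 × 25.0) = 0.3127
R = 1 / (1 − 0.3127) = 1.455
Css,max = 23.0 × 1.455 = 33.46 µg/mL
Css,min = Css,max × e^(−kτ) = 33.46 × 0.3127 ≈ 10.5 µg/mL

10.5 µg/mL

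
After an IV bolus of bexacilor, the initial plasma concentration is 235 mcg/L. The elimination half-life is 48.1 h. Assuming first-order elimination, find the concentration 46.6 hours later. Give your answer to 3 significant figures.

120 mcg/L

k = ln 2 / 48.1 = 0.01441 h⁻¹
C(t) = C₀ e^(−kt) = 235 × e^(−0.01441 × 46.6) = 235 × e^(−0.6715) = 235 × 0.5109 ≈ 120 mcg/L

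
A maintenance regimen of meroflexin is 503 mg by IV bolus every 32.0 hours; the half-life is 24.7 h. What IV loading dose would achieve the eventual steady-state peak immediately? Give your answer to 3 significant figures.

849 mg

k = ln 2 / 24.7 = 0.02806 h⁻¹
Accumulation ratio R = 1 / (1 − e^(−kτ)) = 1 / (1 − e^(−0.02806×32.0)) = 1 / (1 − 0.4074) = 1.687
Loading dose = maintenance dose × R = 503 × 1.687 ≈ 849 mg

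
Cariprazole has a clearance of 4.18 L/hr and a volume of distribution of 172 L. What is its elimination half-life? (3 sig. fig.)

28.5 hours

k = CL / V = 4.18 / 172 = 0.02430 hr⁻¹
t½ = ln 2 / k = ln 2 / 0.02430 ≈ 28.5 hours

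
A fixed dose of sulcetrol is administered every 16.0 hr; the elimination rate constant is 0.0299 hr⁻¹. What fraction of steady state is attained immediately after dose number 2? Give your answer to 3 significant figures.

0.616

f_n = 1 − e^(−nkτ) = 1 − e^(−2 × 0.02990 × 16.0) = 1 − e^(−0.9568) = 1 − 0.3841 ≈ 0.616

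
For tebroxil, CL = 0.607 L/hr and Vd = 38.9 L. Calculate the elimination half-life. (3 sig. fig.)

k = CL / V = 0.607 / 38.9 = 0.01560 hr⁻¹
t½ = ln 2 / k = ln 2 / 0.01560 ≈ 44.4 hours

44.4 hours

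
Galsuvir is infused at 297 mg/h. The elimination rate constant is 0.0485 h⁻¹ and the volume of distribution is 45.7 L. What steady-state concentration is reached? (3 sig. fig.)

134 mg/L

CL = k · V = 0.0485 × 45.7 = 2.216 L/h
Css = rate / CL = 297 / 2.216 ≈ 134 mg/L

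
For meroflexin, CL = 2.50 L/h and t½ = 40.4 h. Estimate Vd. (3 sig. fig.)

146 L

k = ln 2 / t½ = ln 2 / 40.4 = 0.01716 h⁻¹
V = CL / k = 2.50 / 0.01716 ≈ 146 L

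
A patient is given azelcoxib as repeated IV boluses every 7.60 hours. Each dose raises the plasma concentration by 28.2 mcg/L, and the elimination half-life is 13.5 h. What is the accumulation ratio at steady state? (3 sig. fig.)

3.10

k = ln 2 / 13.5 = 0.05134 h⁻¹
Fraction remaining after one interval: e^(−kτ) = e^(−0.05134 × 7.60) = 0.6769
R = 1 / (1 − 0.6769) = 1 / 0.3231 ≈ 3.10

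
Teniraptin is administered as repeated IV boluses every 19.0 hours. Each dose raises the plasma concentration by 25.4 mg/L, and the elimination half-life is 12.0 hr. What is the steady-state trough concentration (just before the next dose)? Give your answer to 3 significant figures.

12.7 mg/L

k = ln 2 / 12.0 = 0.05776 hr⁻¹
Fraction remaining after one interval: e^(−kτ) = e^(−0.05776 × 19.0) = 0.3337
R = 1 / (1 − 0.3337) = 1.501
Css,max = 25.4 × 1.501 = 38.12 mg/L
Css,min = Css,max × e^(−kτ) = 38.12 × 0.3337 ≈ 12.7 mg/L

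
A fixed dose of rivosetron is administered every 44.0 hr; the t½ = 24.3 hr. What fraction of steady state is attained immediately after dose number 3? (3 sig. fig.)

k = ln 2 / 24.3 = 0.02852 hr⁻¹
f_n = 1 − e^(−nkτ) = 1 − e^(−3 × 0.02852 × 44.0) = 1 − e^(−3.765) = 1 − 0.02316 ≈ 0.977

0.977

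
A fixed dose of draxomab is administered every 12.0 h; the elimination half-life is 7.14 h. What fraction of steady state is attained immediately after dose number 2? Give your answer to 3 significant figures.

k = ln 2 / 7.14 = 0.09708 h⁻¹
f_n = 1 − e^(−nkτ) = 1 − e^(−2 × 0.09708 × 12.0) = 1 − e^(−2.330) = 1 − 0.09730 ≈ 0.903

0.903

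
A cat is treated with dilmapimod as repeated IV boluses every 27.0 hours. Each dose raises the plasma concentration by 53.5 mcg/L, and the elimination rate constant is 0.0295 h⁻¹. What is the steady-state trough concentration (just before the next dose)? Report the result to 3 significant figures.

Fraction remaining after one interval: e^(−kτ) = e^(−0.02950 × 27.0) = 0.4509
R = 1 / (1 − 0.4509) = 1.821
Css,max = 53.5 × 1.821 = 97.43 mcg/L
Css,min = Css,max × e^(−kτ) = 97.43 × 0.4509 ≈ 43.9 mcg/L

43.9 mcg/L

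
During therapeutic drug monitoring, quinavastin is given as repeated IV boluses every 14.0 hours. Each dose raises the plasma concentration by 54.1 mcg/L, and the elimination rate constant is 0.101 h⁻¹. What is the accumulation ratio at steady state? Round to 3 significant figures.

Fraction remaining after one interval: e^(−kτ) = e^(−0.1010 × 14.0) = 0.2432
R = 1 / (1 − 0.2432) = 1 / 0.7568 ≈ 1.32

1.32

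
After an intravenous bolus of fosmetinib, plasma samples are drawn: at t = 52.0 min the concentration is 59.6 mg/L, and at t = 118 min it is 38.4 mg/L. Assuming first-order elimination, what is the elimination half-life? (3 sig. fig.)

k = ln(C₁/C₂) / (t₂ − t₁) = ln(59.6/38.4) / (118 − 52.0)
  = 0.4396 / 66.00 = 0.006661 min⁻¹
t½ = ln 2 / k = ln 2 / 0.006661 ≈ 104 minutes

104 minutes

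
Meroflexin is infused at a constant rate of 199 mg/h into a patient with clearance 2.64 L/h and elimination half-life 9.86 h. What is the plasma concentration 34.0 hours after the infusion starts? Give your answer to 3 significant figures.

68.5 mg/L

Css = rate / CL = 199 / 2.64 = 75.38 mg/L
k = ln 2 / 9.86 = 0.07030 h⁻¹
C(t) = Css (1 − e^(−kt)) = 75.38 × (1 − e^(−2.390)) = 75.38 × 0.9084 ≈ 68.5 mg/L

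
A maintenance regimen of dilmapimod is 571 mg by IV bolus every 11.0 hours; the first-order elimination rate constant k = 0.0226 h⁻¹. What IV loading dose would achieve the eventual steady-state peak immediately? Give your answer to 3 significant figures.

Accumulation ratio R = 1 / (1 − e^(−kτ)) = 1 / (1 − e^(−0.02260×11.0)) = 1 / (1 − 0.7799) = 4.543
Loading dose = maintenance dose × R = 571 × 4.543 ≈ 2590 mg

2590 mg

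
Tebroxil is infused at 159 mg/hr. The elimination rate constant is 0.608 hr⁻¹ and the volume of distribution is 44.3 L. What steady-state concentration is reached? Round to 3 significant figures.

5.90 µg/mL

CL = k · V = 0.608 × 44.3 = 26.93 L/hr
Css = rate / CL = 159 / 26.93 ≈ 5.90 µg/mL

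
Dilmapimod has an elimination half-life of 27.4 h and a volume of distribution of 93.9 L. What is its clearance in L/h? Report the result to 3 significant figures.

k = ln 2 / t½ = ln 2 / 27.4 = 0.02530 h⁻¹
CL = k · V = 0.02530 × 93.9 ≈ 2.38 L/h

2.38 L/h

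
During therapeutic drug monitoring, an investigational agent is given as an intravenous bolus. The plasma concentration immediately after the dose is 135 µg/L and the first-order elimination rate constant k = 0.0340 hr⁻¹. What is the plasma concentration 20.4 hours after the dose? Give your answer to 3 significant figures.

67.5 µg/L

C(t) = C₀ e^(−kt) = 135 × e^(−0.03400 × 20.4) = 135 × e^(−0.6936) = 135 × 0.4998 ≈ 67.5 µg/L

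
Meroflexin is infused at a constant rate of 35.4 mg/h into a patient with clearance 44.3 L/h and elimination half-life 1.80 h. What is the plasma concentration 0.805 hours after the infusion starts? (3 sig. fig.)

Css = rate / CL = 35.4 / 44.3 = 0.7991 µg/mL
k = ln 2 / 1.80 = 0.3851 h⁻¹
C(t) = Css (1 − e^(−kt)) = 0.7991 × (1 − e^(−0.3100)) = 0.7991 × 0.2665 ≈ 0.213 µg/mL

0.213 µg/mL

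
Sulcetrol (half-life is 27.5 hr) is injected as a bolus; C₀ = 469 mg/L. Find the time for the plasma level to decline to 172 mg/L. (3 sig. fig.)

39.8 hours

k = ln 2 / 27.5 = 0.02521 hr⁻¹
C(t) = C₀ e^(−kt)  ⇒  t = ln(C₀/C) / k
t = ln(469/172) / 0.02521 = 1.003 / 0.02521 ≈ 39.8 hours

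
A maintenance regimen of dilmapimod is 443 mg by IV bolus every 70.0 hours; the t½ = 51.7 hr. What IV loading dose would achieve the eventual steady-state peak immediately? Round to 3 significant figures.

728 mg

k = ln 2 / 51.7 = 0.01341 hr⁻¹
Accumulation ratio R = 1 / (1 − e^(−kτ)) = 1 / (1 − e^(−0.01341×70.0)) = 1 / (1 − 0.3912) = 1.643
Loading dose = maintenance dose × R = 443 × 1.643 ≈ 728 mg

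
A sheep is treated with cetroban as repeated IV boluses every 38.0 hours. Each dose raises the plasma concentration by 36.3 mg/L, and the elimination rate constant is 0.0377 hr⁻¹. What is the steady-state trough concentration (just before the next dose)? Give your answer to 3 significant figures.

11.4 mg/L

Fraction remaining after one interval: e^(−kτ) = e^(−0.03770 × 38.0) = 0.2387
R = 1 / (1 − 0.2387) = 1.314
Css,max = 36.3 × 1.314 = 47.68 mg/L
Css,min = Css,max × e^(−kτ) = 47.68 × 0.2387 ≈ 11.4 mg/L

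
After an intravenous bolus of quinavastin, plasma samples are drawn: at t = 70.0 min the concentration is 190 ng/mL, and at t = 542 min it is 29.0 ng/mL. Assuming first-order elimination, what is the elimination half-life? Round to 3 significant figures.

174 minutes

k = ln(C₁/C₂) / (t₂ − t₁) = ln(190/29.0) / (542 − 70.0)
  = 1.880 / 472.0 = 0.003982 min⁻¹
t½ = ln 2 / k = ln 2 / 0.003982 ≈ 174 minutes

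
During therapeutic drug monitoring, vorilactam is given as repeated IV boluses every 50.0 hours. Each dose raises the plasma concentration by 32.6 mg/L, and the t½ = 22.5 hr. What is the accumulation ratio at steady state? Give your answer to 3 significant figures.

1.27

k = ln 2 / 22.5 = 0.03081 hr⁻¹
Fraction remaining after one interval: e^(−kτ) = e^(−0.03081 × 50.0) = 0.2143
R = 1 / (1 − 0.2143) = 1 / 0.7857 ≈ 1.27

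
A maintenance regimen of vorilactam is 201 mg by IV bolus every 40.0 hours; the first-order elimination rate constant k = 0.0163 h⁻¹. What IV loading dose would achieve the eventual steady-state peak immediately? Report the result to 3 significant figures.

Accumulation ratio R = 1 / (1 − e^(−kτ)) = 1 / (1 − e^(−0.01630×40.0)) = 1 / (1 − 0.5210) = 2.088
Loading dose = maintenance dose × R = 201 × 2.088 ≈ 420 mg

420 mg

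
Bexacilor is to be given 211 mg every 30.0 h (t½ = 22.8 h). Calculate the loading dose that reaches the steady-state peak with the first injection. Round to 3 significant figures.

353 mg

k = ln 2 / 22.8 = 0.03040 h⁻¹
Accumulation ratio R = 1 / (1 − e^(−kτ)) = 1 / (1 − e^(−0.03040×30.0)) = 1 / (1 − 0.4017) = 1.671
Loading dose = maintenance dose × R = 211 × 1.671 ≈ 353 mg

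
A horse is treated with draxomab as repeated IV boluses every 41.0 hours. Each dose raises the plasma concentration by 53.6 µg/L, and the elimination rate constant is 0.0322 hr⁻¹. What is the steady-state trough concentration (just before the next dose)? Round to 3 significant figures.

19.5 µg/L

Fraction remaining after one interval: e^(−kτ) = e^(−0.03220 × 41.0) = 0.2671
R = 1 / (1 − 0.2671) = 1.364
Css,max = 53.6 × 1.364 = 73.13 µg/L
Css,min = Css,max × e^(−kτ) = 73.13 × 0.2671 ≈ 19.5 µg/L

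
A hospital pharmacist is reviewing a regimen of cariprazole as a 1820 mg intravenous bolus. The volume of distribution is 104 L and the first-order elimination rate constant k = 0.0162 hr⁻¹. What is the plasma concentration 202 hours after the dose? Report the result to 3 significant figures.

C₀ = dose / V = 1820 / 104 = 17.50 µg/mL
C(t) = C₀ e^(−kt) = 17.50 × e^(−0.01620 × 202) = 17.50 × e^(−3.272) = 17.50 × 0.03792 ≈ 0.664 µg/mL

0.664 µg/mL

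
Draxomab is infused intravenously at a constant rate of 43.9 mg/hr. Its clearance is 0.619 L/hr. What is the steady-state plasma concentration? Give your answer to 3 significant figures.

70.9 µg/mL

Css = infusion rate / CL = 43.9 / 0.619 ≈ 70.9 µg/mL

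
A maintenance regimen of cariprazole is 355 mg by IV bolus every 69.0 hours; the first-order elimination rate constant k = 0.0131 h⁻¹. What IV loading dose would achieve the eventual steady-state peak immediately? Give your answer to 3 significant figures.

597 mg

Accumulation ratio R = 1 / (1 − e^(−kτ)) = 1 / (1 − e^(−0.01310×69.0)) = 1 / (1 − 0.4050) = 1.681
Loading dose = maintenance dose × R = 355 × 1.681 ≈ 597 mg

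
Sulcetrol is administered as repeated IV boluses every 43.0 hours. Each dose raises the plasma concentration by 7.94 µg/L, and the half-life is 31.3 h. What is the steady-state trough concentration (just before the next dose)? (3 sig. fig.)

4.99 µg/L

k = ln 2 / 31.3 = 0.02215 h⁻¹
Fraction remaining after one interval: e^(−kτ) = e^(−0.02215 × 43.0) = 0.3859
R = 1 / (1 − 0.3859) = 1.628
Css,max = 7.94 × 1.628 = 12.93 µg/L
Css,min = Css,max × e^(−kτ) = 12.93 × 0.3859 ≈ 4.99 µg/L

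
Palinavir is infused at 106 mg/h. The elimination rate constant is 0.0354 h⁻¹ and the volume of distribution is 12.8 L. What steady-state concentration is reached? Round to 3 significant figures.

234 µg/mL

CL = k · V = 0.0354 × 12.8 = 0.4531 L/h
Css = rate / CL = 106 / 0.4531 ≈ 234 µg/mL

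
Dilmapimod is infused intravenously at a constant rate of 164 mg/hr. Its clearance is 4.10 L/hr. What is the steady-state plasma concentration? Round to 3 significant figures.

Css = infusion rate / CL = 164 / 4.10 ≈ 40.0 µg/mL

40.0 µg/mL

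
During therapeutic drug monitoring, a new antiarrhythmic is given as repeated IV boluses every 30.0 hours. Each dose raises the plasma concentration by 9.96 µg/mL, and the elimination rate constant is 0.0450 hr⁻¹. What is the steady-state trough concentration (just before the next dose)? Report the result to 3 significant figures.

Fraction remaining after one interval: e^(−kτ) = e^(−0.04500 × 30.0) = 0.2592
R = 1 / (1 − 0.2592) = 1.350
Css,max = 9.96 × 1.350 = 13.45 µg/mL
Css,min = Css,max × e^(−kτ) = 13.45 × 0.2592 ≈ 3.49 µg/mL

3.49 µg/mL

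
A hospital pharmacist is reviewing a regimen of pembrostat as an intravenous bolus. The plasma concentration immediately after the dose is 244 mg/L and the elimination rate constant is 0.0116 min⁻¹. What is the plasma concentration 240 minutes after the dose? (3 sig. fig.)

C(t) = C₀ e^(−kt) = 244 × e^(−0.01160 × 240) = 244 × e^(−2.784) = 244 × 0.06179 ≈ 15.1 mg/L

15.1 mg/L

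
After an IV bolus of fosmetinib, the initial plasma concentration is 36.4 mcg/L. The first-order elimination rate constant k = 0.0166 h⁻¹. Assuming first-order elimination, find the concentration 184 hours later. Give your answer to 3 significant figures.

C(t) = C₀ e^(−kt) = 36.4 × e^(−0.01660 × 184) = 36.4 × e^(−3.054) = 36.4 × 0.04715 ≈ 1.72 mcg/L

1.72 mcg/L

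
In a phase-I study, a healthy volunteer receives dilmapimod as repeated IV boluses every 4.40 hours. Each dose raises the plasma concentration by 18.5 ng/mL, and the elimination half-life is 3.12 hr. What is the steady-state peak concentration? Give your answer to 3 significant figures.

k = ln 2 / 3.12 = 0.2222 hr⁻¹
Fraction remaining after one interval: e^(−kτ) = e^(−0.2222 × 4.40) = 0.3762
R = 1 / (1 − 0.3762) = 1.603
Css,max = 18.5 × 1.603 ≈ 29.7 ng/mL

29.7 ng/mL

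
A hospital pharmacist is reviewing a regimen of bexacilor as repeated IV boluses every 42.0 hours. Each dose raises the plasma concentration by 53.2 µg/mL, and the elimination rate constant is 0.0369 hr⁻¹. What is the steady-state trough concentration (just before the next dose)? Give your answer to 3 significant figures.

14.3 µg/mL

Fraction remaining after one interval: e^(−kτ) = e^(−0.03690 × 42.0) = 0.2123
R = 1 / (1 − 0.2123) = 1.270
Css,max = 53.2 × 1.270 = 67.54 µg/mL
Css,min = Css,max × e^(−kτ) = 67.54 × 0.2123 ≈ 14.3 µg/mL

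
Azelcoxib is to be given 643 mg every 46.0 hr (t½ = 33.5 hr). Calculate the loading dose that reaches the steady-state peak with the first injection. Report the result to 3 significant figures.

k = ln 2 / 33.5 = 0.02069 hr⁻¹
Accumulation ratio R = 1 / (1 − e^(−kτ)) = 1 / (1 − e^(−0.02069×46.0)) = 1 / (1 − 0.3861) = 1.629
Loading dose = maintenance dose × R = 643 × 1.629 ≈ 1050 mg

1050 mg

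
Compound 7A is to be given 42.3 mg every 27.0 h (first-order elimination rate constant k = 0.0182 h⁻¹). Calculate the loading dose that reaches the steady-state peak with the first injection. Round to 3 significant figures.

109 mg

Accumulation ratio R = 1 / (1 − e^(−kτ)) = 1 / (1 − e^(−0.01820×27.0)) = 1 / (1 − 0.6118) = 2.576
Loading dose = maintenance dose × R = 42.3 × 2.576 ≈ 109 mg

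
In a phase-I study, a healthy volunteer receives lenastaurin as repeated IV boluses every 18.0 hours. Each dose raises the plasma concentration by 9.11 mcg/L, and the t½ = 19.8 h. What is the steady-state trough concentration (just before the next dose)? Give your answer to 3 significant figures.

k = ln 2 / 19.8 = 0.03501 h⁻¹
Fraction remaining after one interval: e^(−kτ) = e^(−0.03501 × 18.0) = 0.5325
R = 1 / (1 − 0.5325) = 2.139
Css,max = 9.11 × 2.139 = 19.49 mcg/L
Css,min = Css,max × e^(−kτ) = 19.49 × 0.5325 ≈ 10.4 mcg/L

10.4 mcg/L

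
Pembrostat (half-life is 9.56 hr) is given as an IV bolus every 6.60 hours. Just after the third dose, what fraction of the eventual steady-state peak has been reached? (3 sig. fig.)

0.762

k = ln 2 / 9.56 = 0.07250 hr⁻¹
f_n = 1 − e^(−nkτ) = 1 − e^(−3 × 0.07250 × 6.60) = 1 − e^(−1.436) = 1 − 0.2380 ≈ 0.762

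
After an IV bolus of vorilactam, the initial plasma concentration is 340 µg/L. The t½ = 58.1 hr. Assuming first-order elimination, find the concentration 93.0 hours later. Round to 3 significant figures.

k = ln 2 / 58.1 = 0.01193 hr⁻¹
C(t) = C₀ e^(−kt) = 340 × e^(−0.01193 × 93.0) = 340 × e^(−1.110) = 340 × 0.3297 ≈ 112 µg/L

112 µg/L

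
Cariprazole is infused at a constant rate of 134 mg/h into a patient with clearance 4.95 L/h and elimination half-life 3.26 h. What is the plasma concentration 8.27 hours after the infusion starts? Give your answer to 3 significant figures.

Css = rate / CL = 134 / 4.95 = 27.07 mg/L
k = ln 2 / 3.26 = 0.2126 h⁻¹
C(t) = Css (1 − e^(−kt)) = 27.07 × (1 − e^(−1.758)) = 27.07 × 0.8277 ≈ 22.4 mg/L

22.4 mg/L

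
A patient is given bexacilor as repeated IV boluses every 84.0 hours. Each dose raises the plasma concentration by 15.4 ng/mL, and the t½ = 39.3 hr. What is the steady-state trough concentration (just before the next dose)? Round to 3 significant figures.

k = ln 2 / 39.3 = 0.01764 hr⁻¹
Fraction remaining after one interval: e^(−kτ) = e^(−0.01764 × 84.0) = 0.2273
R = 1 / (1 − 0.2273) = 1.294
Css,max = 15.4 × 1.294 = 19.93 ng/mL
Css,min = Css,max × e^(−kτ) = 19.93 × 0.2273 ≈ 4.53 ng/mL

4.53 ng/mL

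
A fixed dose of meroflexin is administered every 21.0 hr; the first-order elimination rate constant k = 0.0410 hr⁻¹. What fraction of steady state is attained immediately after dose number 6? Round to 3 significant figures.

f_n = 1 − e^(−nkτ) = 1 − e^(−6 × 0.04100 × 21.0) = 1 − e^(−5.166) = 1 − 0.005707 ≈ 0.994

0.994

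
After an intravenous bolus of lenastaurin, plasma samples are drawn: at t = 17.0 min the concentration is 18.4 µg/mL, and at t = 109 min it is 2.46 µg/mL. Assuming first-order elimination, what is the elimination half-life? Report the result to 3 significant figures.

31.7 minutes

k = ln(C₁/C₂) / (t₂ − t₁) = ln(18.4/2.46) / (109 − 17.0)
  = 2.012 / 92.00 = 0.02187 min⁻¹
t½ = ln 2 / k = ln 2 / 0.02187 ≈ 31.7 minutes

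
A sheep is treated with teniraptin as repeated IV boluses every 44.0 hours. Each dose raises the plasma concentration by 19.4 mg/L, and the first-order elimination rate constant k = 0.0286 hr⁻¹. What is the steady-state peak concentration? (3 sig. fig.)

27.1 mg/L

Fraction remaining after one interval: e^(−kτ) = e^(−0.02860 × 44.0) = 0.2841
R = 1 / (1 − 0.2841) = 1.397
Css,max = 19.4 × 1.397 ≈ 27.1 mg/L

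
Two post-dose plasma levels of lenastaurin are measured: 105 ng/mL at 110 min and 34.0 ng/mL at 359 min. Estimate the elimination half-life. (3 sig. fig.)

k = ln(C₁/C₂) / (t₂ − t₁) = ln(105/34.0) / (359 − 110)
  = 1.128 / 249.0 = 0.004529 min⁻¹
t½ = ln 2 / k = ln 2 / 0.004529 ≈ 153 minutes

153 minutes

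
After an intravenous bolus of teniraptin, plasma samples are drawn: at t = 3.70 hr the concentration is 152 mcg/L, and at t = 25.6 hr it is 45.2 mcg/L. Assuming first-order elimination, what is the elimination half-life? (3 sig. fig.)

12.5 hours

k = ln(C₁/C₂) / (t₂ − t₁) = ln(152/45.2) / (25.6 − 3.70)
  = 1.213 / 21.90 = 0.05538 hr⁻¹
t½ = ln 2 / k = ln 2 / 0.05538 ≈ 12.5 hours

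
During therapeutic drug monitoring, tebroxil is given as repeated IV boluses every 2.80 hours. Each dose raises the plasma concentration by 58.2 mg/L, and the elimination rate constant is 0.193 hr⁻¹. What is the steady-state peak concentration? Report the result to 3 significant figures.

139 mg/L

Fraction remaining after one interval: e^(−kτ) = e^(−0.1930 × 2.80) = 0.5825
R = 1 / (1 − 0.5825) = 2.395
Css,max = 58.2 × 2.395 ≈ 139 mg/L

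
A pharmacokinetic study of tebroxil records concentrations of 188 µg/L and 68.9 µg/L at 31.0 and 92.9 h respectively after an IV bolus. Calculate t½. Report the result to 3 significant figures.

42.7 hours

k = ln(C₁/C₂) / (t₂ − t₁) = ln(188/68.9) / (92.9 − 31.0)
  = 1.004 / 61.90 = 0.01622 h⁻¹
t½ = ln 2 / k = ln 2 / 0.01622 ≈ 42.7 hours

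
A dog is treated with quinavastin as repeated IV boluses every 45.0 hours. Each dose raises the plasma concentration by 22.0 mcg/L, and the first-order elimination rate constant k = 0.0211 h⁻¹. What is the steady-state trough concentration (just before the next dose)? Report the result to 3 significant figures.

13.9 mcg/L

Fraction remaining after one interval: e^(−kτ) = e^(−0.02110 × 45.0) = 0.3869
R = 1 / (1 − 0.3869) = 1.631
Css,max = 22.0 × 1.631 = 35.89 mcg/L
Css,min = Css,max × e^(−kτ) = 35.89 × 0.3869 ≈ 13.9 mcg/L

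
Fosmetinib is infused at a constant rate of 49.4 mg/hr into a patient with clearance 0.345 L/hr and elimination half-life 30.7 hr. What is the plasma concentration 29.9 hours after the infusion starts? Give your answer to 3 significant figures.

Css = rate / CL = 49.4 / 0.345 = 143.2 mg/L
k = ln 2 / 30.7 = 0.02258 hr⁻¹
C(t) = Css (1 − e^(−kt)) = 143.2 × (1 − e^(−0.6751)) = 143.2 × 0.4909 ≈ 70.3 mg/L

70.3 mg/L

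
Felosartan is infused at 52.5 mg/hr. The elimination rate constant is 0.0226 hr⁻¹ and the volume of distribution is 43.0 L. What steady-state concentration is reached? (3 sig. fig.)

CL = k · V = 0.0226 × 43.0 = 0.9718 L/hr
Css = rate / CL = 52.5 / 0.9718 ≈ 54.0 mg/L

54.0 mg/L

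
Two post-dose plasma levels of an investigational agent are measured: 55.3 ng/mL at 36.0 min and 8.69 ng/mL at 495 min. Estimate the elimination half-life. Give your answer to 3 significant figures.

k = ln(C₁/C₂) / (t₂ − t₁) = ln(55.3/8.69) / (495 − 36.0)
  = 1.851 / 459.0 = 0.004032 min⁻¹
t½ = ln 2 / k = ln 2 / 0.004032 ≈ 172 minutes

172 minutes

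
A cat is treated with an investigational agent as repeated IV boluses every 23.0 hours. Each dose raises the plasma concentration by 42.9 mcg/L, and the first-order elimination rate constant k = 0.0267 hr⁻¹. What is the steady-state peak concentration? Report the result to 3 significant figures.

Fraction remaining after one interval: e^(−kτ) = e^(−0.02670 × 23.0) = 0.5411
R = 1 / (1 − 0.5411) = 2.179
Css,max = 42.9 × 2.179 ≈ 93.5 mcg/L

93.5 mcg/L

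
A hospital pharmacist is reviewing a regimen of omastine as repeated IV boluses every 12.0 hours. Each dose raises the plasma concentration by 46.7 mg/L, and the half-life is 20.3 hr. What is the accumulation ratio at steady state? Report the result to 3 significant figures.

k = ln 2 / 20.3 = 0.03415 hr⁻¹
Fraction remaining after one interval: e^(−kτ) = e^(−0.03415 × 12.0) = 0.6638
R = 1 / (1 − 0.6638) = 1 / 0.3362 ≈ 2.97

2.97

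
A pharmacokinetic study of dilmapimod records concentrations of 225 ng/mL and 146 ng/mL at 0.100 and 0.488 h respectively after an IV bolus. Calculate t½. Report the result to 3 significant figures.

0.622 hours

k = ln(C₁/C₂) / (t₂ − t₁) = ln(225/146) / (0.488 − 0.100)
  = 0.4325 / 0.3880 = 1.115 h⁻¹
t½ = ln 2 / k = ln 2 / 1.115 ≈ 0.622 hours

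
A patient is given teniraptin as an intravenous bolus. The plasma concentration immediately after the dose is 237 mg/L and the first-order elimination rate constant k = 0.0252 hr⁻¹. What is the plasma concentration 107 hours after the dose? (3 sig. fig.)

C(t) = C₀ e^(−kt) = 237 × e^(−0.02520 × 107) = 237 × e^(−2.696) = 237 × 0.06745 ≈ 16.0 mg/L

16.0 mg/L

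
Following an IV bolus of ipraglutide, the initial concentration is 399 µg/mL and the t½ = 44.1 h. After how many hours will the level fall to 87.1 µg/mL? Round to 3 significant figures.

k = ln 2 / 44.1 = 0.01572 h⁻¹
C(t) = C₀ e^(−kt)  ⇒  t = ln(C₀/C) / k
t = ln(399/87.1) / 0.01572 = 1.522 / 0.01572 ≈ 96.8 hours

96.8 hours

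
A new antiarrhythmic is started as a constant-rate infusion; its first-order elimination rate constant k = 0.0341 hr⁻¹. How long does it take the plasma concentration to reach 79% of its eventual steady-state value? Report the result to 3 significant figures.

f = 1 − e^(−kt)  ⇒  t = −ln(1 − f) / k
t = −ln(1 − 0.79) / 0.03410 = 1.561 / 0.03410 ≈ 45.8 hours

45.8 hours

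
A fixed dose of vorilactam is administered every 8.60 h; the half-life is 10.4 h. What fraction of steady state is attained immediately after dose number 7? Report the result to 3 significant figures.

k = ln 2 / 10.4 = 0.06665 h⁻¹
f_n = 1 − e^(−nkτ) = 1 − e^(−7 × 0.06665 × 8.60) = 1 − e^(−4.012) = 1 − 0.01809 ≈ 0.982

0.982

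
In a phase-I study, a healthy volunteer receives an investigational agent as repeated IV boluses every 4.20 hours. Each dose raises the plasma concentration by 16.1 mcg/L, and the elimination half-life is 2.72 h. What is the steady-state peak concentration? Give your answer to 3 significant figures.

24.5 mcg/L

k = ln 2 / 2.72 = 0.2548 h⁻¹
Fraction remaining after one interval: e^(−kτ) = e^(−0.2548 × 4.20) = 0.3429
R = 1 / (1 − 0.3429) = 1.522
Css,max = 16.1 × 1.522 ≈ 24.5 mcg/L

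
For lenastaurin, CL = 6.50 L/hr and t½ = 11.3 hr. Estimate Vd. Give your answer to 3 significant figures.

k = ln 2 / t½ = ln 2 / 11.3 = 0.06134 hr⁻¹
V = CL / k = 6.50 / 0.06134 ≈ 106 L

106 L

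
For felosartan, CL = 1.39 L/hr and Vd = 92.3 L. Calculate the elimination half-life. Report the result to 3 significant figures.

46.0 hours

k = CL / V = 1.39 / 92.3 = 0.01506 hr⁻¹
t½ = ln 2 / k = ln 2 / 0.01506 ≈ 46.0 hours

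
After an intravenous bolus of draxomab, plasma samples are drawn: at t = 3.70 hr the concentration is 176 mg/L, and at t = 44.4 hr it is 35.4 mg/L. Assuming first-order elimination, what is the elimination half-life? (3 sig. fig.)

17.6 hours

k = ln(C₁/C₂) / (t₂ − t₁) = ln(176/35.4) / (44.4 − 3.70)
  = 1.604 / 40.70 = 0.03940 hr⁻¹
t½ = ln 2 / k = ln 2 / 0.03940 ≈ 17.6 hours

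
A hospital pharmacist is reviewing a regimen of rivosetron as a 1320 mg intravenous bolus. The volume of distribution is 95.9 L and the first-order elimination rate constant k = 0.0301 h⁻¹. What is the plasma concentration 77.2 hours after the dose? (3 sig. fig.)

1.35 µg/mL

C₀ = dose / V = 1320 / 95.9 = 13.76 µg/mL
C(t) = C₀ e^(−kt) = 13.76 × e^(−0.03010 × 77.2) = 13.76 × e^(−2.324) = 13.76 × 0.09791 ≈ 1.35 µg/mL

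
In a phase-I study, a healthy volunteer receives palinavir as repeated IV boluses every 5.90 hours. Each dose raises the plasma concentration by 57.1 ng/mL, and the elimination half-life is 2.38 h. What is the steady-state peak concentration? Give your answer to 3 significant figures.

69.6 ng/mL

k = ln 2 / 2.38 = 0.2912 h⁻¹
Fraction remaining after one interval: e^(−kτ) = e^(−0.2912 × 5.90) = 0.1794
R = 1 / (1 − 0.1794) = 1.219
Css,max = 57.1 × 1.219 ≈ 69.6 ng/mL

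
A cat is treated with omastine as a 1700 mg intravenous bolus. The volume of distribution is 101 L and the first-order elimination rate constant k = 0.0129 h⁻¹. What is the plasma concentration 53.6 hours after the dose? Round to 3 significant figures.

C₀ = dose / V = 1700 / 101 = 16.83 mg/L
C(t) = C₀ e^(−kt) = 16.83 × e^(−0.01290 × 53.6) = 16.83 × e^(−0.6914) = 16.83 × 0.5009 ≈ 8.43 mg/L

8.43 mg/L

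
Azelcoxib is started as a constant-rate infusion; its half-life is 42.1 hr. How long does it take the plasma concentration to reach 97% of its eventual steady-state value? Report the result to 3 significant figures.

213 hours

k = ln 2 / 42.1 = 0.01646 hr⁻¹
f = 1 − e^(−kt)  ⇒  t = −ln(1 − f) / k
t = −ln(1 − 0.97) / 0.01646 = 3.507 / 0.01646 ≈ 213 hours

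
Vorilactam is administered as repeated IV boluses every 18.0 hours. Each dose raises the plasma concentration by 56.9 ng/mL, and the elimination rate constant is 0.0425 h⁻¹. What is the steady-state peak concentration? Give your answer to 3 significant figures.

Fraction remaining after one interval: e^(−kτ) = e^(−0.04250 × 18.0) = 0.4653
R = 1 / (1 − 0.4653) = 1.870
Css,max = 56.9 × 1.870 ≈ 106 ng/mL

106 ng/mL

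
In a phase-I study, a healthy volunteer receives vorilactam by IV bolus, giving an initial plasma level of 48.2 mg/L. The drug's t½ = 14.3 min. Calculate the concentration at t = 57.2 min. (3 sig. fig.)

k = ln 2 / 14.3 = 0.04847 min⁻¹
C(t) = C₀ e^(−kt) = 48.2 × e^(−0.04847 × 57.2) = 48.2 × e^(−2.773) = 48.2 × 0.06250 ≈ 3.01 mg/L

3.01 mg/L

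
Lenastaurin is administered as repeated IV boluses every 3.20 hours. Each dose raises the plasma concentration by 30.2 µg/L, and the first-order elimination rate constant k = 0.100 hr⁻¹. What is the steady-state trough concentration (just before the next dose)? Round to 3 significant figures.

Fraction remaining after one interval: e^(−kτ) = e^(−0.1000 × 3.20) = 0.7261
R = 1 / (1 − 0.7261) = 3.652
Css,max = 30.2 × 3.652 = 110.3 µg/L
Css,min = Css,max × e^(−kτ) = 110.3 × 0.7261 ≈ 80.1 µg/L

80.1 µg/L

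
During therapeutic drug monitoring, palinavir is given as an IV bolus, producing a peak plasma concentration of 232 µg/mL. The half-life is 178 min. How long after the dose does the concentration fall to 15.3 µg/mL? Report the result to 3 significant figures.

698 minutes

k = ln 2 / 178 = 0.003894 min⁻¹
C(t) = C₀ e^(−kt)  ⇒  t = ln(C₀/C) / k
t = ln(232/15.3) / 0.003894 = 2.719 / 0.003894 ≈ 698 minutes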